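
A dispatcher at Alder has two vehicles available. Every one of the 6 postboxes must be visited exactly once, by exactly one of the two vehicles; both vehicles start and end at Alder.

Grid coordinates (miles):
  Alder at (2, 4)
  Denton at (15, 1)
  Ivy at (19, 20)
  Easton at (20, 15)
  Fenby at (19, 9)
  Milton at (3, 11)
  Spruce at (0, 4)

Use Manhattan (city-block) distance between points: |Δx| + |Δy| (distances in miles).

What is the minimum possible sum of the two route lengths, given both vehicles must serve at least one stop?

Check every non-empty split of the stops between the two vehicles; for each half take its own optimal tour:
  {Denton} + {Ivy, Easton, Fenby, Milton, Spruce}: 32 + 72 = 104
  {Ivy} + {Denton, Easton, Fenby, Milton, Spruce}: 66 + 68 = 134
  {Denton, Ivy} + {Easton, Fenby, Milton, Spruce}: 72 + 62 = 134
  {Easton} + {Denton, Ivy, Fenby, Milton, Spruce}: 58 + 76 = 134
  {Denton, Easton} + {Ivy, Fenby, Milton, Spruce}: 64 + 70 = 134
  {Ivy, Easton} + {Denton, Fenby, Milton, Spruce}: 68 + 58 = 126
  … (31 splits in total)
  {Denton, Ivy, Easton, Fenby, Milton} + {Spruce}: 74 + 4 = 78  ← best
Best: vehicle 1 Alder → Denton → Fenby → Ivy → Easton → Milton → Alder = 74; vehicle 2 Alder → Spruce → Alder = 4; combined 78.

Minimum combined distance: 78 miles.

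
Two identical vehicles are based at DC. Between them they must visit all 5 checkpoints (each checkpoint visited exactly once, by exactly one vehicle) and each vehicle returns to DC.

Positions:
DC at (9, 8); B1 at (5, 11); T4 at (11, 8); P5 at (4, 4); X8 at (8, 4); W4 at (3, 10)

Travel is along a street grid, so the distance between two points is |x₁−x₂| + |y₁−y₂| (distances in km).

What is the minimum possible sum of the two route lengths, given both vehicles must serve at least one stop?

Check every non-empty split of the stops between the two vehicles; for each half take its own optimal tour:
  {B1} + {T4, P5, X8, W4}: 14 + 28 = 42
  {T4} + {B1, P5, X8, W4}: 4 + 26 = 30
  {B1, T4} + {P5, X8, W4}: 18 + 24 = 42
  {P5} + {B1, T4, X8, W4}: 18 + 30 = 48
  {B1, P5} + {T4, X8, W4}: 24 + 28 = 52
  {T4, P5} + {B1, X8, W4}: 22 + 26 = 48
  … (15 splits in total)
Best: vehicle 1 DC → T4 → DC = 4; vehicle 2 DC → B1 → W4 → P5 → X8 → DC = 26; combined 30.

30 km — the smallest possible combined total.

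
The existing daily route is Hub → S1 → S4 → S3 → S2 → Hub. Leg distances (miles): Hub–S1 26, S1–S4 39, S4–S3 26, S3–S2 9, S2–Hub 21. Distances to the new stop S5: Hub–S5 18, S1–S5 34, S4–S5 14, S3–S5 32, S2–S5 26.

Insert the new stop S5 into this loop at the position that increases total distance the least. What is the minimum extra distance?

+9 miles — insert S5 between S1 and S4.

Insertion cost between consecutive stops i–j is d(i,S5) + d(S5,j) − d(i,j):
  between Hub and S1: 18 + 34 − 26 = 26
  between S1 and S4: 34 + 14 − 39 = 9
  between S4 and S3: 14 + 32 − 26 = 20
  between S3 and S2: 32 + 26 − 9 = 49
  between S2 and Hub: 26 + 18 − 21 = 23
Cheapest insertion is between S1 and S4, adding 9.
New total = 121 + 9 = 130.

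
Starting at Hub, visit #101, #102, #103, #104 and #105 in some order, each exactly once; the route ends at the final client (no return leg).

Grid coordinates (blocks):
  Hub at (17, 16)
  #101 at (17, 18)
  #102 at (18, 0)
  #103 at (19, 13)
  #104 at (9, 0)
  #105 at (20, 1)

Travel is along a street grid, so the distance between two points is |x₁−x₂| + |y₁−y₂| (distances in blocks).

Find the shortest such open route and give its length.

Shortest open route: 34 blocks.

There are 5! = 120 possible orderings.
Hub→#101→#102→#103→#104→#105: 2+19+14+23+12 = 70
Hub→#101→#102→#103→#105→#104: 2+19+14+13+12 = 60
Hub→#101→#102→#104→#103→#105: 2+19+9+23+13 = 66
Hub→#101→#102→#104→#105→#103: 2+19+9+12+13 = 55
Hub→#101→#102→#105→#103→#104: 2+19+3+13+23 = 60
Hub→#101→#102→#105→#104→#103: 2+19+3+12+23 = 59
Hub→#101→#103→#102→#104→#105: 2+7+14+9+12 = 44
Hub→#101→#103→#102→#105→#104: 2+7+14+3+12 = 38
Hub→#101→#103→#104→#102→#105: 2+7+23+9+3 = 44
Hub→#101→#103→#104→#105→#102: 2+7+23+12+3 = 47
Hub→#101→#103→#105→#102→#104: 2+7+13+3+9 = 34
Hub→#101→#103→#105→#104→#102: 2+7+13+12+9 = 43
Hub→#101→#104→#102→#103→#105: 2+26+9+14+13 = 64
Hub→#101→#104→#102→#105→#103: 2+26+9+3+13 = 53
… (106 more)
The minimum is 34.
One shortest path: Hub → #101 → #103 → #105 → #102 → #104.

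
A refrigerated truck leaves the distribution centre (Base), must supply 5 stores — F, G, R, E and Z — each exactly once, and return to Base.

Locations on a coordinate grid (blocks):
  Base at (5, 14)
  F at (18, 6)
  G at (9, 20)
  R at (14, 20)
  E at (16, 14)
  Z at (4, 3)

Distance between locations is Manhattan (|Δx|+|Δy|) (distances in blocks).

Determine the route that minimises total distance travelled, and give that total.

Minimum total distance: 62 blocks.

There are 60 distinct closed tours to check (reversals are equivalent).
Base-F-G-R-E-Z-Base: 21+23+5+8+23+12 = 92
Base-F-G-R-Z-E-Base: 21+23+5+27+23+11 = 110
Base-F-G-E-R-Z-Base: 21+23+13+8+27+12 = 104
Base-F-G-E-Z-R-Base: 21+23+13+23+27+15 = 122
Base-F-G-Z-R-E-Base: 21+23+22+27+8+11 = 112
Base-F-G-Z-E-R-Base: 21+23+22+23+8+15 = 112
Base-F-R-G-E-Z-Base: 21+18+5+13+23+12 = 92
Base-F-R-G-Z-E-Base: 21+18+5+22+23+11 = 100
Base-F-R-E-G-Z-Base: 21+18+8+13+22+12 = 94
Base-F-R-E-Z-G-Base: 21+18+8+23+22+10 = 102
Base-F-R-Z-G-E-Base: 21+18+27+22+13+11 = 112
Base-F-R-Z-E-G-Base: 21+18+27+23+13+10 = 112
Base-F-E-G-R-Z-Base: 21+10+13+5+27+12 = 88
Base-F-E-G-Z-R-Base: 21+10+13+22+27+15 = 108
… (46 more)
Base-G-R-E-F-Z-Base: 10+5+8+10+17+12 = 62  ← best
The minimum is 62.
One optimal route: Base → G → R → E → F → Z → Base (or its reverse).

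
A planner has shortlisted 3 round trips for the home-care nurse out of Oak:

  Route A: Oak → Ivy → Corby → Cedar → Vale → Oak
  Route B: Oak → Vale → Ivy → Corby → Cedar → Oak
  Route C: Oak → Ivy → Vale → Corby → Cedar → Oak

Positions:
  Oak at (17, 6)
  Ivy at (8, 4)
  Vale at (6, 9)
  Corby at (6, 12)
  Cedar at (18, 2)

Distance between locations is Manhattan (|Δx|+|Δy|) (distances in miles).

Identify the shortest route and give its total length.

Shortest is Route C, total 48 miles.

Route A: 11 + 10 + 22 + 19 + 14 = 76
Route B: 14 + 7 + 10 + 22 + 5 = 58
Route C: 11 + 7 + 3 + 22 + 5 = 48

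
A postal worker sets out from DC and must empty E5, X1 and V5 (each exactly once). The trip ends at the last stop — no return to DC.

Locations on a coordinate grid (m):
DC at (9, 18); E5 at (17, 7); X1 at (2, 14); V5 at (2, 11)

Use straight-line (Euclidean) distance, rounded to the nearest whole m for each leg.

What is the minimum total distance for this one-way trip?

There are 3! = 6 possible orderings.
DC→E5→X1→V5: 14+17+3 = 34
DC→E5→V5→X1: 14+16+3 = 33
DC→X1→E5→V5: 8+17+16 = 41
DC→X1→V5→E5: 8+3+16 = 27
DC→V5→E5→X1: 10+16+17 = 43
DC→V5→X1→E5: 10+3+17 = 30
The minimum is 27.
One shortest path: DC → X1 → V5 → E5.

Shortest open route: 27 m.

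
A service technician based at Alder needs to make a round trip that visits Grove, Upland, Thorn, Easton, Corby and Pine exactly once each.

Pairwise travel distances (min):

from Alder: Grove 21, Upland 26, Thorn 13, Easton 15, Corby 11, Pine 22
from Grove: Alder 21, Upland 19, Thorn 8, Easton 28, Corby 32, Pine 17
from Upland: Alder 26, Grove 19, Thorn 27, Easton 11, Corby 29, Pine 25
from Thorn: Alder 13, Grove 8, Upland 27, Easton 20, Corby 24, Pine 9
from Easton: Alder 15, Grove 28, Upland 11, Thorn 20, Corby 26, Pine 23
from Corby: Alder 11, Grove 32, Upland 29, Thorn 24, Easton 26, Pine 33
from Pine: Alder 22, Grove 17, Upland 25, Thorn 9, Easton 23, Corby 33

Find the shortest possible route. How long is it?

Minimum total distance: 106 min.

There are 360 distinct closed tours to check (reversals are equivalent).
Alder → Grove → Upland → Thorn → Easton → Corby → Pine → Alder: 21+19+27+20+26+33+22 = 168
Alder → Grove → Upland → Thorn → Easton → Pine → Corby → Alder: 21+19+27+20+23+33+11 = 154
Alder → Grove → Upland → Thorn → Corby → Easton → Pine → Alder: 21+19+27+24+26+23+22 = 162
Alder → Grove → Upland → Thorn → Corby → Pine → Easton → Alder: 21+19+27+24+33+23+15 = 162
Alder → Grove → Upland → Thorn → Pine → Easton → Corby → Alder: 21+19+27+9+23+26+11 = 136
Alder → Grove → Upland → Thorn → Pine → Corby → Easton → Alder: 21+19+27+9+33+26+15 = 150
Alder → Grove → Upland → Easton → Thorn → Corby → Pine → Alder: 21+19+11+20+24+33+22 = 150
Alder → Grove → Upland → Easton → Thorn → Pine → Corby → Alder: 21+19+11+20+9+33+11 = 124
… (352 more)
Alder → Thorn → Pine → Grove → Upland → Easton → Corby → Alder: 13+9+17+19+11+26+11 = 106  ← best
The minimum is 106.
One optimal route: Alder → Thorn → Pine → Grove → Upland → Easton → Corby → Alder (or its reverse).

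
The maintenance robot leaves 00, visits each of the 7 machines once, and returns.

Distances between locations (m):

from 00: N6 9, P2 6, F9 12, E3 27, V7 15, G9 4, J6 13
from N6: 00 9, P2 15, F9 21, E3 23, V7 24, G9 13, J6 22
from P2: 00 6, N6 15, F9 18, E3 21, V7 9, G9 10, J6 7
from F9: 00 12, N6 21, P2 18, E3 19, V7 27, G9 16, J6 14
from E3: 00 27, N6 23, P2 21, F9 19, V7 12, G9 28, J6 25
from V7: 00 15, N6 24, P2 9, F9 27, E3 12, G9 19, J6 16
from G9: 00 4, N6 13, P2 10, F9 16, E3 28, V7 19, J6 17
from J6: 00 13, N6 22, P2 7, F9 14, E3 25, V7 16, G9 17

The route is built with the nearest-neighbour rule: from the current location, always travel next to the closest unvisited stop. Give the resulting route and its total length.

Total distance 99 m via the nearest-neighbour route 00 → G9 → P2 → J6 → F9 → E3 → V7 → N6 → 00.

From 00: distances to unvisited — G9=4, P2=6, N6=9, F9=12, J6=13, V7=15, E3=27. Nearest is G9 (4).
From G9: distances to unvisited — P2=10, N6=13, F9=16, J6=17, V7=19, E3=28. Nearest is P2 (10).
From P2: distances to unvisited — J6=7, V7=9, N6=15, F9=18, E3=21. Nearest is J6 (7).
From J6: distances to unvisited — F9=14, V7=16, N6=22, E3=25. Nearest is F9 (14).
From F9: distances to unvisited — E3=19, N6=21, V7=27. Nearest is E3 (19).
From E3: distances to unvisited — V7=12, N6=23. Nearest is V7 (12).
From V7: distances to unvisited — N6=24. Nearest is N6 (24).
Return N6→00: 9.
Total = 4 + 10 + 7 + 14 + 19 + 12 + 24 + 9 = 99.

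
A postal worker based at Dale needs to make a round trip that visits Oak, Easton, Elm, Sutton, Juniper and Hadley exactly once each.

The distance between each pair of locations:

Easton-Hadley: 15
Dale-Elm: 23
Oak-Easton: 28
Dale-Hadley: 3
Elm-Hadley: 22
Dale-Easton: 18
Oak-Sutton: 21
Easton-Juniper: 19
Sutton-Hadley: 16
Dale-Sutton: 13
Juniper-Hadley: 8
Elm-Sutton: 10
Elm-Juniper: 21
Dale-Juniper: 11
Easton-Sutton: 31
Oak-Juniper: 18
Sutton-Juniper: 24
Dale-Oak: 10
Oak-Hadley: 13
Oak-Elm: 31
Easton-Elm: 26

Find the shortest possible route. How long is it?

With 6 stops there are 6!/2 = 360 distinct round trips (a route and its reverse cost the same).
Dale→Oak→Easton→Elm→Sutton→Juniper→Hadley→Dale: 10+28+26+10+24+8+3 = 109
Dale→Oak→Easton→Elm→Sutton→Hadley→Juniper→Dale: 10+28+26+10+16+8+11 = 109
Dale→Oak→Easton→Elm→Juniper→Sutton→Hadley→Dale: 10+28+26+21+24+16+3 = 128
Dale→Oak→Easton→Elm→Juniper→Hadley→Sutton→Dale: 10+28+26+21+8+16+13 = 122
Dale→Oak→Easton→Elm→Hadley→Sutton→Juniper→Dale: 10+28+26+22+16+24+11 = 137
Dale→Oak→Easton→Elm→Hadley→Juniper→Sutton→Dale: 10+28+26+22+8+24+13 = 131
Dale→Oak→Easton→Sutton→Elm→Juniper→Hadley→Dale: 10+28+31+10+21+8+3 = 111
Dale→Oak→Easton→Sutton→Elm→Hadley→Juniper→Dale: 10+28+31+10+22+8+11 = 120
… (352 more)
Dale→Oak→Sutton→Elm→Easton→Juniper→Hadley→Dale: 10+21+10+26+19+8+3 = 97  ← best
The minimum is 97.
One optimal route: Dale → Oak → Sutton → Elm → Easton → Juniper → Hadley → Dale (or its reverse).

Shortest round trip = 97.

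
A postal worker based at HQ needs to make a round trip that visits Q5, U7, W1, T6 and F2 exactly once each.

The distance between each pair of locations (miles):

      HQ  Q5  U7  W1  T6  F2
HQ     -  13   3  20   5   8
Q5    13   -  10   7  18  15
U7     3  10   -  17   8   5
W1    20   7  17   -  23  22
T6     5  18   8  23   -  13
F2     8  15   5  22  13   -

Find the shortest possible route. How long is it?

58 miles — the shortest possible round trip.

There are 60 distinct closed tours to check (reversals are equivalent).
HQ→Q5→U7→W1→T6→F2→HQ: 13+10+17+23+13+8 = 84
HQ→Q5→U7→W1→F2→T6→HQ: 13+10+17+22+13+5 = 80
HQ→Q5→U7→T6→W1→F2→HQ: 13+10+8+23+22+8 = 84
HQ→Q5→U7→T6→F2→W1→HQ: 13+10+8+13+22+20 = 86
HQ→Q5→U7→F2→W1→T6→HQ: 13+10+5+22+23+5 = 78
HQ→Q5→U7→F2→T6→W1→HQ: 13+10+5+13+23+20 = 84
HQ→Q5→W1→U7→T6→F2→HQ: 13+7+17+8+13+8 = 66
HQ→Q5→W1→U7→F2→T6→HQ: 13+7+17+5+13+5 = 60
HQ→Q5→W1→T6→U7→F2→HQ: 13+7+23+8+5+8 = 64
HQ→Q5→W1→T6→F2→U7→HQ: 13+7+23+13+5+3 = 64
HQ→Q5→W1→F2→U7→T6→HQ: 13+7+22+5+8+5 = 60
HQ→Q5→W1→F2→T6→U7→HQ: 13+7+22+13+8+3 = 66
HQ→Q5→T6→U7→W1→F2→HQ: 13+18+8+17+22+8 = 86
HQ→Q5→T6→U7→F2→W1→HQ: 13+18+8+5+22+20 = 86
… (46 more)
HQ→U7→F2→Q5→W1→T6→HQ: 3+5+15+7+23+5 = 58  ← best
The minimum is 58.
One optimal route: HQ → U7 → F2 → Q5 → W1 → T6 → HQ (or its reverse).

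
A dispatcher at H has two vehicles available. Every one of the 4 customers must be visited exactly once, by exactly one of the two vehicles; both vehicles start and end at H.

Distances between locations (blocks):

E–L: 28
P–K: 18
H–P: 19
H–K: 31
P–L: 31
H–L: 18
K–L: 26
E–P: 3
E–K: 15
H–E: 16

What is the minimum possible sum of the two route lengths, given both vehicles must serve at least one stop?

104 blocks — the smallest possible combined total.

There are 2^3 − 1 = 7 ways to divide the 4 stops into two non-empty groups. For each, the best each vehicle can do is its own shortest tour through its group:
  {E} + {P, K, L}: 32 + 81 = 113
  {P} + {E, K, L}: 38 + 75 = 113
  {E, P} + {K, L}: 38 + 75 = 113
  {K} + {E, P, L}: 62 + 68 = 130
  {E, K} + {P, L}: 62 + 68 = 130
  {P, K} + {E, L}: 68 + 62 = 130
  … (7 splits in total)
  {E, P, K} + {L}: 68 + 36 = 104  ← best
Best: vehicle 1 H → E → P → K → H = 68; vehicle 2 H → L → H = 36; combined 104.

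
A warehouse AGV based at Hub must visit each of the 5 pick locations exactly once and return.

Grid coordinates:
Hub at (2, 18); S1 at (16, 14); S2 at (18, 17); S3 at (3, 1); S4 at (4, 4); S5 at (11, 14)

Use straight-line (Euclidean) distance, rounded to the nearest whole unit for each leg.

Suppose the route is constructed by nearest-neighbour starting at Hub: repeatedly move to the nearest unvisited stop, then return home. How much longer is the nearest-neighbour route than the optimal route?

1 longer than the optimal tour.

From Hub: S5=10, S4=14, S1=15, S2=16, S3=17 → choose S5 (10).
From S5: S1=5, S2=8, S4=12, S3=15 → choose S1 (5).
From S1: S2=4, S4=16, S3=18 → choose S2 (4).
From S2: S4=19, S3=22 → choose S4 (19).
From S4: S3=3 → choose S3 (3).
NN route Hub → S5 → S1 → S2 → S4 → S3 → Hub costs 58.
Optimal: Hub → S2 → S1 → S5 → S3 → S4 → Hub costs 57 (by enumerating all 60 distinct tours).
Excess = 58 − 57 = 1.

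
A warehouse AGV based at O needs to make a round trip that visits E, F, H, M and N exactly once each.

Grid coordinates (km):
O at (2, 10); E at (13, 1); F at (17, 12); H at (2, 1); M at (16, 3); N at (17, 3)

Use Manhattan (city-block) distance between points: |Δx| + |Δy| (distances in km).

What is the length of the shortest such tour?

Shortest round trip = 52 km.

O - E - F - H - M - N - O: 20+15+26+16+1+22 = 100
O - E - F - H - N - M - O: 20+15+26+17+1+21 = 100
O - E - F - M - H - N - O: 20+15+10+16+17+22 = 100
O - E - F - M - N - H - O: 20+15+10+1+17+9 = 72
O - E - F - N - H - M - O: 20+15+9+17+16+21 = 98
O - E - F - N - M - H - O: 20+15+9+1+16+9 = 70
O - E - H - F - M - N - O: 20+11+26+10+1+22 = 90
O - E - H - F - N - M - O: 20+11+26+9+1+21 = 88
O - E - H - M - F - N - O: 20+11+16+10+9+22 = 88
O - E - H - M - N - F - O: 20+11+16+1+9+17 = 74
O - E - H - N - F - M - O: 20+11+17+9+10+21 = 88
O - E - H - N - M - F - O: 20+11+17+1+10+17 = 76
O - E - M - F - H - N - O: 20+5+10+26+17+22 = 100
O - E - M - F - N - H - O: 20+5+10+9+17+9 = 70
… (46 more)
O - F - N - M - E - H - O: 17+9+1+5+11+9 = 52  ← best
The minimum is 52.
One optimal route: O → F → N → M → E → H → O (or its reverse).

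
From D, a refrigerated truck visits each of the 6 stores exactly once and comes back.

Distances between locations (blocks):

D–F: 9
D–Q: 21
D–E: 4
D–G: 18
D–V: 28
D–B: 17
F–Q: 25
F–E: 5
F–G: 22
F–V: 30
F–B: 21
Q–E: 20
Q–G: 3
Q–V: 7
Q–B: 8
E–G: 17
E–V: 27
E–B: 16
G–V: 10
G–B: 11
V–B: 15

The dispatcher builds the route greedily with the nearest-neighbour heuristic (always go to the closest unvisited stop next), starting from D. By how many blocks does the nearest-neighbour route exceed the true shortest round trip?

From D: E=4, F=9, B=17, G=18, Q=21, V=28 → choose E (4).
From E: F=5, B=16, G=17, Q=20, V=27 → choose F (5).
From F: B=21, G=22, Q=25, V=30 → choose B (21).
From B: Q=8, G=11, V=15 → choose Q (8).
From Q: G=3, V=7 → choose G (3).
From G: V=10 → choose V (10).
NN route D → E → F → B → Q → G → V → D costs 79.
Optimal: D → F → E → G → Q → V → B → D costs 73 (by enumerating all 360 distinct tours).
Excess = 79 − 73 = 6.

Excess over optimum: 6 blocks.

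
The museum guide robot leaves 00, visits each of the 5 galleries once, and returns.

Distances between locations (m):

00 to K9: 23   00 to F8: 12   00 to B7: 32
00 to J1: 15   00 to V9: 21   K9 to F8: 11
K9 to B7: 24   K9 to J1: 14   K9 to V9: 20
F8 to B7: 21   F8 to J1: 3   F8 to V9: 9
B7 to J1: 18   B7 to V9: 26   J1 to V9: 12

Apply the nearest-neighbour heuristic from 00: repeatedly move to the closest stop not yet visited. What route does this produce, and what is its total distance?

At 00 the remaining stops are F8 12, J1 15, V9 21, K9 23, B7 32; go to F8.
At F8 the remaining stops are J1 3, V9 9, K9 11, B7 21; go to J1.
At J1 the remaining stops are V9 12, K9 14, B7 18; go to V9.
At V9 the remaining stops are K9 20, B7 26; go to K9.
At K9 the remaining stops are B7 24; go to B7.
Return B7→00: 32.
Total = 12 + 3 + 12 + 20 + 24 + 32 = 103.

103 m along 00 → F8 → J1 → V9 → K9 → B7 → 00.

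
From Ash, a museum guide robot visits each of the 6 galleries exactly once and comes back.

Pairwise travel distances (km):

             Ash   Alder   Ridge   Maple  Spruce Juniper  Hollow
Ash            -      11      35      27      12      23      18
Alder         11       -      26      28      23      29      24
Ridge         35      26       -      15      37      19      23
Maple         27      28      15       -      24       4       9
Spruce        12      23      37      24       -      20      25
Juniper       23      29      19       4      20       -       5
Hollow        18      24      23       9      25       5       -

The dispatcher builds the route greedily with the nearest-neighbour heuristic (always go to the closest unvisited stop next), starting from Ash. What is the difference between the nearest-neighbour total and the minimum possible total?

Excess over optimum: 27 km.

From Ash: Alder=11, Spruce=12, Hollow=18, Juniper=23, Maple=27, Ridge=35 → choose Alder (11).
From Alder: Spruce=23, Hollow=24, Ridge=26, Maple=28, Juniper=29 → choose Spruce (23).
From Spruce: Juniper=20, Maple=24, Hollow=25, Ridge=37 → choose Juniper (20).
From Juniper: Maple=4, Hollow=5, Ridge=19 → choose Maple (4).
From Maple: Hollow=9, Ridge=15 → choose Hollow (9).
From Hollow: Ridge=23 → choose Ridge (23).
NN route Ash → Alder → Spruce → Juniper → Maple → Hollow → Ridge → Ash costs 125.
Optimal: Ash → Alder → Ridge → Maple → Juniper → Hollow → Spruce → Ash costs 98 (by enumerating all 360 distinct tours).
Excess = 125 − 98 = 27.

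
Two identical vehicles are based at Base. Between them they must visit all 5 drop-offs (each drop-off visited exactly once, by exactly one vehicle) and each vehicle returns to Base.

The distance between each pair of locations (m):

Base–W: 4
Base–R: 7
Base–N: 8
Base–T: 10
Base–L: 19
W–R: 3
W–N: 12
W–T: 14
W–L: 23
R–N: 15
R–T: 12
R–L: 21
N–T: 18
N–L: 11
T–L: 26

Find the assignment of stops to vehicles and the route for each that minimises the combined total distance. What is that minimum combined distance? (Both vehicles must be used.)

Minimum combined distance: 67 m.

Check every non-empty split of the stops between the two vehicles; for each half take its own optimal tour:
  {W} + {R, N, T, L}: 8 + 62 = 70
  {R} + {W, N, T, L}: 14 + 63 = 77
  {W, R} + {N, T, L}: 14 + 55 = 69
  {N} + {W, R, T, L}: 16 + 64 = 80
  {W, N} + {R, T, L}: 24 + 62 = 86
  {R, N} + {W, T, L}: 30 + 63 = 93
  … (15 splits in total)
  {T} + {W, R, N, L}: 20 + 47 = 67  ← best
Best: vehicle 1 Base → T → Base = 20; vehicle 2 Base → W → R → L → N → Base = 47; combined 67.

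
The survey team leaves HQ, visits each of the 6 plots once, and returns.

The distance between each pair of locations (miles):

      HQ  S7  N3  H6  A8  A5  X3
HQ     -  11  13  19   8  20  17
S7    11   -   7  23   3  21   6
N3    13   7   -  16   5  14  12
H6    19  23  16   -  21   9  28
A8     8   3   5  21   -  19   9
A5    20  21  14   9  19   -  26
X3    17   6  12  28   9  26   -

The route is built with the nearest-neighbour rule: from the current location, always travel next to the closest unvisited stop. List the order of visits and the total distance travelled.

At HQ the remaining stops are A8 8, S7 11, N3 13, X3 17, H6 19, A5 20; go to A8.
At A8 the remaining stops are S7 3, N3 5, X3 9, A5 19, H6 21; go to S7.
At S7 the remaining stops are X3 6, N3 7, A5 21, H6 23; go to X3.
At X3 the remaining stops are N3 12, A5 26, H6 28; go to N3.
At N3 the remaining stops are A5 14, H6 16; go to A5.
At A5 the remaining stops are H6 9; go to H6.
Return H6→HQ: 19.
Total = 8 + 3 + 6 + 12 + 14 + 9 + 19 = 71.

71 miles along HQ → A8 → S7 → X3 → N3 → A5 → H6 → HQ.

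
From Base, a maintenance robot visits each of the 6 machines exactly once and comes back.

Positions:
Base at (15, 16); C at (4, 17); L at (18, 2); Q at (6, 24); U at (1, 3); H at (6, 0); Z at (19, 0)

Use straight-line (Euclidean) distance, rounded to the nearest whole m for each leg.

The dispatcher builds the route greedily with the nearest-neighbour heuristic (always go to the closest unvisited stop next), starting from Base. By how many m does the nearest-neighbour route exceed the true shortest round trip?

The nearest-neighbour route is 8 m longer than optimal.

Base: C=11, Q=12, L=14, Z=16, H=18, U=19 ⇒ C
C: Q=7, U=14, H=17, L=21, Z=23 ⇒ Q
Q: U=22, H=24, L=25, Z=27 ⇒ U
U: H=6, L=17, Z=18 ⇒ H
H: L=12, Z=13 ⇒ L
L: Z=2 ⇒ Z
NN route Base → C → Q → U → H → L → Z → Base costs 76.
Optimal: Base → L → Z → H → U → C → Q → Base costs 68 (by enumerating all 360 distinct tours).
Excess = 76 − 68 = 8.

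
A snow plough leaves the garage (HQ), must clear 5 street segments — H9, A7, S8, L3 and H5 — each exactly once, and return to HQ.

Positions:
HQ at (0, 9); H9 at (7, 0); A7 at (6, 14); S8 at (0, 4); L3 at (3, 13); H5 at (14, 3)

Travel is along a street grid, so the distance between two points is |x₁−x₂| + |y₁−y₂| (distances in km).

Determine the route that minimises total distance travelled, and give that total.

With 5 stops there are 5!/2 = 60 distinct round trips (a route and its reverse cost the same).
HQ - H9 - A7 - S8 - L3 - H5 - HQ: 16+15+16+12+21+20 = 100
HQ - H9 - A7 - S8 - H5 - L3 - HQ: 16+15+16+15+21+7 = 90
HQ - H9 - A7 - L3 - S8 - H5 - HQ: 16+15+4+12+15+20 = 82
HQ - H9 - A7 - L3 - H5 - S8 - HQ: 16+15+4+21+15+5 = 76
HQ - H9 - A7 - H5 - S8 - L3 - HQ: 16+15+19+15+12+7 = 84
HQ - H9 - A7 - H5 - L3 - S8 - HQ: 16+15+19+21+12+5 = 88
HQ - H9 - S8 - A7 - L3 - H5 - HQ: 16+11+16+4+21+20 = 88
HQ - H9 - S8 - A7 - H5 - L3 - HQ: 16+11+16+19+21+7 = 90
HQ - H9 - S8 - L3 - A7 - H5 - HQ: 16+11+12+4+19+20 = 82
HQ - H9 - S8 - L3 - H5 - A7 - HQ: 16+11+12+21+19+11 = 90
HQ - H9 - S8 - H5 - A7 - L3 - HQ: 16+11+15+19+4+7 = 72
HQ - H9 - S8 - H5 - L3 - A7 - HQ: 16+11+15+21+4+11 = 78
HQ - H9 - L3 - A7 - S8 - H5 - HQ: 16+17+4+16+15+20 = 88
HQ - H9 - L3 - A7 - H5 - S8 - HQ: 16+17+4+19+15+5 = 76
… (46 more)
HQ - S8 - H9 - H5 - A7 - L3 - HQ: 5+11+10+19+4+7 = 56  ← best
The minimum is 56.
One optimal route: HQ → S8 → H9 → H5 → A7 → L3 → HQ (or its reverse).

56 km — the shortest possible round trip.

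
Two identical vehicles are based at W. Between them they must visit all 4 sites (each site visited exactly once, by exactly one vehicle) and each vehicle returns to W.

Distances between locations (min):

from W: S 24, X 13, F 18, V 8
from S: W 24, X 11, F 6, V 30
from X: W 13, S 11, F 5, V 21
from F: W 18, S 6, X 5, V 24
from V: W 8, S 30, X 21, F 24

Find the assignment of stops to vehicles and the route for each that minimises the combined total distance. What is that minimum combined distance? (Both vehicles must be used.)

There are 2^3 − 1 = 7 ways to divide the 4 stops into two non-empty groups. For each, the best each vehicle can do is its own shortest tour through its group:
  {S} + {X, F, V}: 48 + 50 = 98
  {X} + {S, F, V}: 26 + 62 = 88
  {S, X} + {F, V}: 48 + 50 = 98
  {F} + {S, X, V}: 36 + 62 = 98
  {S, F} + {X, V}: 48 + 42 = 90
  {X, F} + {S, V}: 36 + 62 = 98
  … (7 splits in total)
  {S, X, F} + {V}: 48 + 16 = 64  ← best
Best: vehicle 1 W → S → F → X → W = 48; vehicle 2 W → V → W = 16; combined 64.

Minimum combined distance: 64 min.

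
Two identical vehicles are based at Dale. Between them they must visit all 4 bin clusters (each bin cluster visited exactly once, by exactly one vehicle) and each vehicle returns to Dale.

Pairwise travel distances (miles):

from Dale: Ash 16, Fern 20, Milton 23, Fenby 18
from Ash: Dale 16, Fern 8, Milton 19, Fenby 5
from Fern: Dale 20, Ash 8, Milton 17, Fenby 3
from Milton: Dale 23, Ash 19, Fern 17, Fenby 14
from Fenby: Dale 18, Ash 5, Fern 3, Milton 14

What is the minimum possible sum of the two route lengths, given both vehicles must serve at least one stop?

90 miles — the smallest possible combined total.

There are 2^3 − 1 = 7 ways to divide the 4 stops into two non-empty groups. For each, the best each vehicle can do is its own shortest tour through its group:
  {Ash} + {Fern, Milton, Fenby}: 32 + 60 = 92
  {Fern} + {Ash, Milton, Fenby}: 40 + 58 = 98
  {Ash, Fern} + {Milton, Fenby}: 44 + 55 = 99
  {Milton} + {Ash, Fern, Fenby}: 46 + 44 = 90
  {Ash, Milton} + {Fern, Fenby}: 58 + 41 = 99
  {Fern, Milton} + {Ash, Fenby}: 60 + 39 = 99
  … (7 splits in total)
Best: vehicle 1 Dale → Milton → Dale = 46; vehicle 2 Dale → Ash → Fenby → Fern → Dale = 44; combined 90.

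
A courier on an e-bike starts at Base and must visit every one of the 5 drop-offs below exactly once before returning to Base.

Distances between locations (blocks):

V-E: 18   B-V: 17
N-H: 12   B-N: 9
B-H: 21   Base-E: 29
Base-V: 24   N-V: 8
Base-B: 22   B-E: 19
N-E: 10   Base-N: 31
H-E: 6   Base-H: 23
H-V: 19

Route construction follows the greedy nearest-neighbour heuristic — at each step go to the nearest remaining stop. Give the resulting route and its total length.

86 blocks along Base → B → N → V → E → H → Base.

Base → [B:22 / H:23 / V:24 / E:29 / N:31] → B (22)
B → [N:9 / V:17 / E:19 / H:21] → N (9)
N → [V:8 / E:10 / H:12] → V (8)
V → [E:18 / H:19] → E (18)
E → [H:6] → H (6)
Return H→Base: 23.
Total = 22 + 9 + 8 + 18 + 6 + 23 = 86.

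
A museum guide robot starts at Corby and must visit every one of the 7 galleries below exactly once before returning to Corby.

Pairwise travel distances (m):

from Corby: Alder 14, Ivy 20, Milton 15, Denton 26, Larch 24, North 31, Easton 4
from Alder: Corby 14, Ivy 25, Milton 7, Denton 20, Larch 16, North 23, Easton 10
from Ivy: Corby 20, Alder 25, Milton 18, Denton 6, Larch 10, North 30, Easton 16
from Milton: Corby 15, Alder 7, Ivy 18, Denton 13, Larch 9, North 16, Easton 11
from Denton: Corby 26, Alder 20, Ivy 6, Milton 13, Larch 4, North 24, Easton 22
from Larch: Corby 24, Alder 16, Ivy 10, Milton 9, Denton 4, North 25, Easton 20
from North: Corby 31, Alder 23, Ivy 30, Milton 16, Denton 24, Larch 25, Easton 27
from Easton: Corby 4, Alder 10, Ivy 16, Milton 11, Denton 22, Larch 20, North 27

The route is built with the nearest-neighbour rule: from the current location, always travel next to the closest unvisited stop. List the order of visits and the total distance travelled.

Nearest-neighbour total = 101 m; route Corby → Easton → Alder → Milton → Larch → Denton → Ivy → North → Corby.

From Corby: distances to unvisited — Easton=4, Alder=14, Milton=15, Ivy=20, Larch=24, Denton=26, North=31. Nearest is Easton (4).
From Easton: distances to unvisited — Alder=10, Milton=11, Ivy=16, Larch=20, Denton=22, North=27. Nearest is Alder (10).
From Alder: distances to unvisited — Milton=7, Larch=16, Denton=20, North=23, Ivy=25. Nearest is Milton (7).
From Milton: distances to unvisited — Larch=9, Denton=13, North=16, Ivy=18. Nearest is Larch (9).
From Larch: distances to unvisited — Denton=4, Ivy=10, North=25. Nearest is Denton (4).
From Denton: distances to unvisited — Ivy=6, North=24. Nearest is Ivy (6).
From Ivy: distances to unvisited — North=30. Nearest is North (30).
Return North→Corby: 31.
Total = 4 + 10 + 7 + 9 + 4 + 6 + 30 + 31 = 101.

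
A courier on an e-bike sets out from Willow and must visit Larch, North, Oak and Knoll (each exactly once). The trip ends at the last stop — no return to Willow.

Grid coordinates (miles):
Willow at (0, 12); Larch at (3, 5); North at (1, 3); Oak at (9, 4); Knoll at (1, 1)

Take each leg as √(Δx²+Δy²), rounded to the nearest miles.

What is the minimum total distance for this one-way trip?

There are 4! = 24 possible orderings.
Willow→Larch→North→Oak→Knoll: 8+3+8+9 = 28
Willow→Larch→North→Knoll→Oak: 8+3+2+9 = 22
Willow→Larch→Oak→North→Knoll: 8+6+8+2 = 24
Willow→Larch→Oak→Knoll→North: 8+6+9+2 = 25
Willow→Larch→Knoll→North→Oak: 8+4+2+8 = 22
Willow→Larch→Knoll→Oak→North: 8+4+9+8 = 29
Willow→North→Larch→Oak→Knoll: 9+3+6+9 = 27
Willow→North→Larch→Knoll→Oak: 9+3+4+9 = 25
Willow→North→Oak→Larch→Knoll: 9+8+6+4 = 27
Willow→North→Oak→Knoll→Larch: 9+8+9+4 = 30
Willow→North→Knoll→Larch→Oak: 9+2+4+6 = 21
Willow→North→Knoll→Oak→Larch: 9+2+9+6 = 26
Willow→Oak→Larch→North→Knoll: 12+6+3+2 = 23
Willow→Oak→Larch→Knoll→North: 12+6+4+2 = 24
… (10 more)
The minimum is 21.
One shortest path: Willow → North → Knoll → Larch → Oak.

21 miles — the minimum one-way total.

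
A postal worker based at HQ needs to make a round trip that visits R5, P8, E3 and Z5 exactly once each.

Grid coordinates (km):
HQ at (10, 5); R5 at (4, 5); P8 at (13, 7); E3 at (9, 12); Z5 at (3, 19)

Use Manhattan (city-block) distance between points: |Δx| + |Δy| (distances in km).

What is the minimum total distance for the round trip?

With 4 stops there are 4!/2 = 12 distinct round trips (a route and its reverse cost the same).
HQ → R5 → P8 → E3 → Z5 → HQ: 6+11+9+13+21 = 60
HQ → R5 → P8 → Z5 → E3 → HQ: 6+11+22+13+8 = 60
HQ → R5 → E3 → P8 → Z5 → HQ: 6+12+9+22+21 = 70
HQ → R5 → E3 → Z5 → P8 → HQ: 6+12+13+22+5 = 58
HQ → R5 → Z5 → P8 → E3 → HQ: 6+15+22+9+8 = 60
HQ → R5 → Z5 → E3 → P8 → HQ: 6+15+13+9+5 = 48
HQ → P8 → R5 → E3 → Z5 → HQ: 5+11+12+13+21 = 62
HQ → P8 → R5 → Z5 → E3 → HQ: 5+11+15+13+8 = 52
HQ → P8 → E3 → R5 → Z5 → HQ: 5+9+12+15+21 = 62
HQ → P8 → Z5 → R5 → E3 → HQ: 5+22+15+12+8 = 62
HQ → E3 → R5 → P8 → Z5 → HQ: 8+12+11+22+21 = 74
HQ → E3 → P8 → R5 → Z5 → HQ: 8+9+11+15+21 = 64
The minimum is 48.
One optimal route: HQ → R5 → Z5 → E3 → P8 → HQ (or its reverse).

48 km — the shortest possible round trip.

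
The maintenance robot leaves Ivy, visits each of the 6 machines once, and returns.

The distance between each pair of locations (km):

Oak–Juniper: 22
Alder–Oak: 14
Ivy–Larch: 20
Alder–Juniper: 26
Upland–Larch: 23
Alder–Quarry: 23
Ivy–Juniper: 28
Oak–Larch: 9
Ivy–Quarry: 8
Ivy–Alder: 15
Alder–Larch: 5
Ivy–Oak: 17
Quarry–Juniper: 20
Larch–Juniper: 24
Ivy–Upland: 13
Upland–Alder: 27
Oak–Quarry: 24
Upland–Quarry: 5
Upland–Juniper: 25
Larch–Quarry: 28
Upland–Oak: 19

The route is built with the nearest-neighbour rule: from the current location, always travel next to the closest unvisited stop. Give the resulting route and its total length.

From Ivy: distances to unvisited — Quarry=8, Upland=13, Alder=15, Oak=17, Larch=20, Juniper=28. Nearest is Quarry (8).
From Quarry: distances to unvisited — Upland=5, Juniper=20, Alder=23, Oak=24, Larch=28. Nearest is Upland (5).
From Upland: distances to unvisited — Oak=19, Larch=23, Juniper=25, Alder=27. Nearest is Oak (19).
From Oak: distances to unvisited — Larch=9, Alder=14, Juniper=22. Nearest is Larch (9).
From Larch: distances to unvisited — Alder=5, Juniper=24. Nearest is Alder (5).
From Alder: distances to unvisited — Juniper=26. Nearest is Juniper (26).
Return Juniper→Ivy: 28.
Total = 8 + 5 + 19 + 9 + 5 + 26 + 28 = 100.

Nearest-neighbour total = 100 km; route Ivy → Quarry → Upland → Oak → Larch → Alder → Juniper → Ivy.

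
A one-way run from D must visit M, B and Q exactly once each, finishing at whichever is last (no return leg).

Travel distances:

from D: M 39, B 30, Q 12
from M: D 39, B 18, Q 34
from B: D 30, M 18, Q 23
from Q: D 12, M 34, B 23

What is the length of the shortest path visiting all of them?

Shortest open route: 53.

There are 3! = 6 possible orderings.
D - M - B - Q: 39+18+23 = 80
D - M - Q - B: 39+34+23 = 96
D - B - M - Q: 30+18+34 = 82
D - B - Q - M: 30+23+34 = 87
D - Q - M - B: 12+34+18 = 64
D - Q - B - M: 12+23+18 = 53
The minimum is 53.
One shortest path: D → Q → B → M.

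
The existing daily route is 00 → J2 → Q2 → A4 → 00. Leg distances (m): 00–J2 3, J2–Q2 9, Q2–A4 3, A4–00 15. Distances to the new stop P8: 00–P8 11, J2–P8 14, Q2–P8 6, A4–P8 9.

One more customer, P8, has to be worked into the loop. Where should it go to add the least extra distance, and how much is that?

Insertion cost between consecutive stops i–j is d(i,P8) + d(P8,j) − d(i,j):
  between 00 and J2: 11 + 14 − 3 = 22
  between J2 and Q2: 14 + 6 − 9 = 11
  between Q2 and A4: 6 + 9 − 3 = 12
  between A4 and 00: 9 + 11 − 15 = 5
Cheapest insertion is between A4 and 00, adding 5.
New total = 30 + 5 = 35.

+5 m — insert P8 between A4 and 00.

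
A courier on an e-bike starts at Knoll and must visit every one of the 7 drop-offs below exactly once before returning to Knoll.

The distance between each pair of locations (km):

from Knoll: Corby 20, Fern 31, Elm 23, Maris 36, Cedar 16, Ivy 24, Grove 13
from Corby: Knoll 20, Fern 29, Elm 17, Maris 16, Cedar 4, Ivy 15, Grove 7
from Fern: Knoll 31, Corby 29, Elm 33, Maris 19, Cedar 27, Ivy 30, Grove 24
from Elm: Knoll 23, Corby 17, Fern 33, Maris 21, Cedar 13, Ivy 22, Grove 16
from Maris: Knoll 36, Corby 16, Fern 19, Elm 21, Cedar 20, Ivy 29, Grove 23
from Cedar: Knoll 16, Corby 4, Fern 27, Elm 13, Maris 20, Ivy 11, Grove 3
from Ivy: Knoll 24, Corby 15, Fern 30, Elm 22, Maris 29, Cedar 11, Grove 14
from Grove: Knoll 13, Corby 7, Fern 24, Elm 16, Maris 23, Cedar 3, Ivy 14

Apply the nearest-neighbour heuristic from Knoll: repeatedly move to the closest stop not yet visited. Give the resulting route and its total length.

Total distance 128 km via the nearest-neighbour route Knoll → Grove → Cedar → Corby → Ivy → Elm → Maris → Fern → Knoll.

Knoll → [Grove:13 / Cedar:16 / Corby:20 / Elm:23 / Ivy:24 / Fern:31 / Maris:36] → Grove (13)
Grove → [Cedar:3 / Corby:7 / Ivy:14 / Elm:16 / Maris:23 / Fern:24] → Cedar (3)
Cedar → [Corby:4 / Ivy:11 / Elm:13 / Maris:20 / Fern:27] → Corby (4)
Corby → [Ivy:15 / Maris:16 / Elm:17 / Fern:29] → Ivy (15)
Ivy → [Elm:22 / Maris:29 / Fern:30] → Elm (22)
Elm → [Maris:21 / Fern:33] → Maris (21)
Maris → [Fern:19] → Fern (19)
Return Fern→Knoll: 31.
Total = 13 + 3 + 4 + 15 + 22 + 21 + 19 + 31 = 128.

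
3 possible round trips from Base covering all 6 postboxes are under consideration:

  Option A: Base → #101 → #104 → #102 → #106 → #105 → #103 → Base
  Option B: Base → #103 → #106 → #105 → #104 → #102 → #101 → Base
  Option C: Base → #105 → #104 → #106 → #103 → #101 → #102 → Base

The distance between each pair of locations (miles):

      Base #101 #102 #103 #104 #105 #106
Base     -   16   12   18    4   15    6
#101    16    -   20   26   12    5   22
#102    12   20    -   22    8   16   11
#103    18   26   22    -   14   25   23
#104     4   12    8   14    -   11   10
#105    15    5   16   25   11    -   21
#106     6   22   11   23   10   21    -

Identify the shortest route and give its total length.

111 miles — Option A is the shortest.

Option A: 16 + 12 + 8 + 11 + 21 + 25 + 18 = 111
Option B: 18 + 23 + 21 + 11 + 8 + 20 + 16 = 117
Option C: 15 + 11 + 10 + 23 + 26 + 20 + 12 = 117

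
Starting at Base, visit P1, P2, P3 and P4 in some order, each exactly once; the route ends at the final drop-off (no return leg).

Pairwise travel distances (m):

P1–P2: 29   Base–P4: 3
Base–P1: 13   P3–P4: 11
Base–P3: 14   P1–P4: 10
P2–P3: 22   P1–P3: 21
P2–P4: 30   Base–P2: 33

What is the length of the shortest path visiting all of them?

There are 4! = 24 possible orderings.
Base - P1 - P2 - P3 - P4: 13+29+22+11 = 75
Base - P1 - P2 - P4 - P3: 13+29+30+11 = 83
Base - P1 - P3 - P2 - P4: 13+21+22+30 = 86
Base - P1 - P3 - P4 - P2: 13+21+11+30 = 75
Base - P1 - P4 - P2 - P3: 13+10+30+22 = 75
Base - P1 - P4 - P3 - P2: 13+10+11+22 = 56
Base - P2 - P1 - P3 - P4: 33+29+21+11 = 94
Base - P2 - P1 - P4 - P3: 33+29+10+11 = 83
Base - P2 - P3 - P1 - P4: 33+22+21+10 = 86
Base - P2 - P3 - P4 - P1: 33+22+11+10 = 76
Base - P2 - P4 - P1 - P3: 33+30+10+21 = 94
Base - P2 - P4 - P3 - P1: 33+30+11+21 = 95
Base - P3 - P1 - P2 - P4: 14+21+29+30 = 94
Base - P3 - P1 - P4 - P2: 14+21+10+30 = 75
… (10 more)
The minimum is 56.
One shortest path: Base → P1 → P4 → P3 → P2.

Minimum one-way distance = 56 m.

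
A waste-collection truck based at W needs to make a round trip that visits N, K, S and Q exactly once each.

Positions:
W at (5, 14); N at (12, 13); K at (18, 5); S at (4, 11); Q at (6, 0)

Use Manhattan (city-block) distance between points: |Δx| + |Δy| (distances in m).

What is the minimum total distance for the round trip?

56 m — the shortest possible round trip.

W→N→K→S→Q→W: 8+14+20+13+15 = 70
W→N→K→Q→S→W: 8+14+17+13+4 = 56
W→N→S→K→Q→W: 8+10+20+17+15 = 70
W→N→S→Q→K→W: 8+10+13+17+22 = 70
W→N→Q→K→S→W: 8+19+17+20+4 = 68
W→N→Q→S→K→W: 8+19+13+20+22 = 82
W→K→N→S→Q→W: 22+14+10+13+15 = 74
W→K→N→Q→S→W: 22+14+19+13+4 = 72
W→K→S→N→Q→W: 22+20+10+19+15 = 86
W→K→Q→N→S→W: 22+17+19+10+4 = 72
W→S→N→K→Q→W: 4+10+14+17+15 = 60
W→S→K→N→Q→W: 4+20+14+19+15 = 72
The minimum is 56.
One optimal route: W → N → K → Q → S → W (or its reverse).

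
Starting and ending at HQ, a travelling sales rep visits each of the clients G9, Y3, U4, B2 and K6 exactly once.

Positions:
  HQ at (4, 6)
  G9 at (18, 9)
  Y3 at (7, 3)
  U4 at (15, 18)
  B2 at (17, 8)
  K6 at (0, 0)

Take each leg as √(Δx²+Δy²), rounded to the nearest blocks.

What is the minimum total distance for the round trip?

Shortest round trip = 52 blocks.

There are 60 distinct closed tours to check (reversals are equivalent).
HQ→G9→Y3→U4→B2→K6→HQ: 14+13+17+10+19+7 = 80
HQ→G9→Y3→U4→K6→B2→HQ: 14+13+17+23+19+13 = 99
HQ→G9→Y3→B2→U4→K6→HQ: 14+13+11+10+23+7 = 78
HQ→G9→Y3→B2→K6→U4→HQ: 14+13+11+19+23+16 = 96
HQ→G9→Y3→K6→U4→B2→HQ: 14+13+8+23+10+13 = 81
HQ→G9→Y3→K6→B2→U4→HQ: 14+13+8+19+10+16 = 80
HQ→G9→U4→Y3→B2→K6→HQ: 14+9+17+11+19+7 = 77
HQ→G9→U4→Y3→K6→B2→HQ: 14+9+17+8+19+13 = 80
HQ→G9→U4→B2→Y3→K6→HQ: 14+9+10+11+8+7 = 59
HQ→G9→U4→B2→K6→Y3→HQ: 14+9+10+19+8+4 = 64
HQ→G9→U4→K6→Y3→B2→HQ: 14+9+23+8+11+13 = 78
HQ→G9→U4→K6→B2→Y3→HQ: 14+9+23+19+11+4 = 80
HQ→G9→B2→Y3→U4→K6→HQ: 14+1+11+17+23+7 = 73
HQ→G9→B2→Y3→K6→U4→HQ: 14+1+11+8+23+16 = 73
… (46 more)
HQ→U4→G9→B2→Y3→K6→HQ: 16+9+1+11+8+7 = 52  ← best
The minimum is 52.
One optimal route: HQ → U4 → G9 → B2 → Y3 → K6 → HQ (or its reverse).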